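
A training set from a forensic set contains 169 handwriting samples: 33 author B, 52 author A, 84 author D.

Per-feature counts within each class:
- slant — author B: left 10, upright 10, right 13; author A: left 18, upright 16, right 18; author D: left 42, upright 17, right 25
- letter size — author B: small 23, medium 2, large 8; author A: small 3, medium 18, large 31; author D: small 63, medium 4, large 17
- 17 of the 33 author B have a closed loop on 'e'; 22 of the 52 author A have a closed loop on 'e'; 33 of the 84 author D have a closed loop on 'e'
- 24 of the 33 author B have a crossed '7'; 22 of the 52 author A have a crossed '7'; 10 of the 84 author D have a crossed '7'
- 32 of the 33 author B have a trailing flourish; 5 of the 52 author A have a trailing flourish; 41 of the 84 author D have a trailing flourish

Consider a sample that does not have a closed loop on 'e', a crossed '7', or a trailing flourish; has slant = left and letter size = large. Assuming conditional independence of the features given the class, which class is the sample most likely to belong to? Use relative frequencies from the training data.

author B: (33/169) × (10/33) × (8/33) × (16/33) × (9/33) × (1/33) ≈ 0.0000574791
author A: (52/169) × (18/52) × (31/52) × (30/52) × (30/52) × (47/52) ≈ 0.0191018
author D: (84/169) × (42/84) × (17/84) × (51/84) × (74/84) × (43/84) ≈ 0.013771
Highest score → author A.

author A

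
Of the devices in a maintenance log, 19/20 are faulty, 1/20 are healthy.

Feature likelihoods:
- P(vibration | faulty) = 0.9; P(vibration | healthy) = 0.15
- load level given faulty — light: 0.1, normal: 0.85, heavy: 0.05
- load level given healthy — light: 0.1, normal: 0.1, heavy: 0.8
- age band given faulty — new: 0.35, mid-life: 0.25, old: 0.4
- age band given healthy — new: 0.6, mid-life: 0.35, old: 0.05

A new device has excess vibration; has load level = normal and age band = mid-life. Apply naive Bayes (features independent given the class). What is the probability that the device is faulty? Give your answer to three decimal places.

0.999

faulty: 0.95 × 0.9 × 0.85 × 0.25 = 0.1816875
healthy: 0.05 × 0.15 × 0.1 × 0.35 = 0.0002625
P(faulty | x) = 0.1816875 / 0.18195 ≈ 0.999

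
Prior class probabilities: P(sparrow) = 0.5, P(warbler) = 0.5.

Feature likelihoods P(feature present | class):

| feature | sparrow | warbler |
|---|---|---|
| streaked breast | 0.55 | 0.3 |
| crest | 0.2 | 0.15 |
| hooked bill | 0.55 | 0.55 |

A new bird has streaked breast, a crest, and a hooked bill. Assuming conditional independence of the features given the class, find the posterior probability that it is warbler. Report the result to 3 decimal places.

0.290

sparrow: 0.5 × 0.55 × 0.2 × 0.55 = 0.03025
warbler: 0.5 × 0.3 × 0.15 × 0.55 = 0.012375
P(warbler | x) = 0.012375 / 0.042625 ≈ 0.290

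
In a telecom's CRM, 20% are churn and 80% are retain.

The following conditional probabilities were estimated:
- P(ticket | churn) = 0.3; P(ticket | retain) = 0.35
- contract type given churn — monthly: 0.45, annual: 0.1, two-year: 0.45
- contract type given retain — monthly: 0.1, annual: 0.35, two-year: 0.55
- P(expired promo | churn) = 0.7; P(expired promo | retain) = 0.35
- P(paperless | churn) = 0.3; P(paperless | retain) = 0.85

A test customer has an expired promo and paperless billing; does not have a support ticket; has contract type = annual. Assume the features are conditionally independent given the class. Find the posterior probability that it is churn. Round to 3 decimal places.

churn: 0.2 × (1−0.3) × 0.1 × 0.7 × 0.3 = 0.00294
retain: 0.8 × (1−0.35) × 0.35 × 0.35 × 0.85 = 0.054145
P(churn | x) = 0.00294 / 0.057085 ≈ 0.052

0.052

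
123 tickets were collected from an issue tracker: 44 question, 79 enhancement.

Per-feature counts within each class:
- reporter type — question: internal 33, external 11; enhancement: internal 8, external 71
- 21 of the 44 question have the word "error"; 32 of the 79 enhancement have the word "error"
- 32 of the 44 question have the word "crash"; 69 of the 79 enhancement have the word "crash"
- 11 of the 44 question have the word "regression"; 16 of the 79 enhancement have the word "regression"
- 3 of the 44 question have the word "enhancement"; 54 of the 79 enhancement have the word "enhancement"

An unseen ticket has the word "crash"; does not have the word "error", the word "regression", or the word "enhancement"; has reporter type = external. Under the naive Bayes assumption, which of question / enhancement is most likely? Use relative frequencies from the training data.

question: (44/123) × (11/44) × (23/44) × (32/44) × (33/44) × (41/44) ≈ 0.0237603
enhancement: (79/123) × (71/79) × (47/79) × (69/79) × (63/79) × (25/79) ≈ 0.0756959
Highest score → enhancement.

enhancement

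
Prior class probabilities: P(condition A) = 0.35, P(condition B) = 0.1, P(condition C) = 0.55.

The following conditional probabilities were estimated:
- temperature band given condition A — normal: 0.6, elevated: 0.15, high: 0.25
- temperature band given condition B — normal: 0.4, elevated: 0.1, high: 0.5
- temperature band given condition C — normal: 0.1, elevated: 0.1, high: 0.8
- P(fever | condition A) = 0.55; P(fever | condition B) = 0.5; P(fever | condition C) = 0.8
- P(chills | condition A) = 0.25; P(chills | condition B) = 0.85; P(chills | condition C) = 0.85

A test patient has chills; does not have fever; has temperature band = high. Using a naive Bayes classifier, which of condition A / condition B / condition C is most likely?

condition C

condition A: 0.35 × 0.25 × (1−0.55) × 0.25 = 0.00984375
condition B: 0.1 × 0.5 × (1−0.5) × 0.85 = 0.02125
condition C: 0.55 × 0.8 × (1−0.8) × 0.85 = 0.0748
Highest score → condition C.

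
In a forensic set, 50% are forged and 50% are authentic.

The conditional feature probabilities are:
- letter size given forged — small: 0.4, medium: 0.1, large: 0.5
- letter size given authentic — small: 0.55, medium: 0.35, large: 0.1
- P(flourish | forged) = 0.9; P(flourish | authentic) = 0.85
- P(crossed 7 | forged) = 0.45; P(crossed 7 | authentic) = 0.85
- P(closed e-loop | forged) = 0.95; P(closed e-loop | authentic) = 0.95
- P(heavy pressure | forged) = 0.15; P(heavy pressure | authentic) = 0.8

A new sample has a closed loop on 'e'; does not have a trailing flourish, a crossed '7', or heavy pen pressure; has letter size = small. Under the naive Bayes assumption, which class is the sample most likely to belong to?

forged

forged: 0.5 × 0.4 × (1−0.9) × (1−0.45) × 0.95 × (1−0.15) = 0.0088825
authentic: 0.5 × 0.55 × (1−0.85) × (1−0.85) × 0.95 × (1−0.8) = 0.001175625
Highest score → forged.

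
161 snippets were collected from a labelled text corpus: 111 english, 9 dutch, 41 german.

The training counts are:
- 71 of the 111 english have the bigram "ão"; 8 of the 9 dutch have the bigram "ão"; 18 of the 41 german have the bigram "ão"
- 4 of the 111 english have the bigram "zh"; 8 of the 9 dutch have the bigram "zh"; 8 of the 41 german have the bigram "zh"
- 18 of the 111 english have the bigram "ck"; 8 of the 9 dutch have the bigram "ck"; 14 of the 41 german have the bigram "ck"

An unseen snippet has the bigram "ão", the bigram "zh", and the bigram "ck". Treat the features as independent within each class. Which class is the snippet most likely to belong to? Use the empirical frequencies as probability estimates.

english: (111/161) × (71/111) × (4/111) × (18/111) ≈ 0.00257703
dutch: (9/161) × (8/9) × (8/9) × (8/9) ≈ 0.0392608
german: (41/161) × (18/41) × (8/41) × (14/41) ≈ 0.00744898
Highest score → dutch.

dutch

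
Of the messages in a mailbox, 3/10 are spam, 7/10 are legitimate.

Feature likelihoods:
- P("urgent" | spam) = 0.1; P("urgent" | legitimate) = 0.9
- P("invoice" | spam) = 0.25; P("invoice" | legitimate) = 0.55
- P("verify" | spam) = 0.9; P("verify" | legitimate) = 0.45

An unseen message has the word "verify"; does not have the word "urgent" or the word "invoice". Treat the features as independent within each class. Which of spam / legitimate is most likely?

spam: 0.3 × (1−0.1) × (1−0.25) × 0.9 = 0.18225
legitimate: 0.7 × (1−0.9) × (1−0.55) × 0.45 = 0.014175
Highest score → spam.

spam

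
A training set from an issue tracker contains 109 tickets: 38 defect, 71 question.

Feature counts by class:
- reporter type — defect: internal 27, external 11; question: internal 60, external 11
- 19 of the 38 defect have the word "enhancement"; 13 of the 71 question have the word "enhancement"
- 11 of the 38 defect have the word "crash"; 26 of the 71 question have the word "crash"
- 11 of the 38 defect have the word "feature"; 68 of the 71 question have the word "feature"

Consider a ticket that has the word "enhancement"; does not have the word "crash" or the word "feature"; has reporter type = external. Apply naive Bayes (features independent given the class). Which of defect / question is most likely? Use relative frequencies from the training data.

defect: (38/109) × (11/38) × (19/38) × (27/38) × (27/38) ≈ 0.025474
question: (71/109) × (11/71) × (13/71) × (45/71) × (3/71) ≈ 0.000494844
Highest score → defect.

defect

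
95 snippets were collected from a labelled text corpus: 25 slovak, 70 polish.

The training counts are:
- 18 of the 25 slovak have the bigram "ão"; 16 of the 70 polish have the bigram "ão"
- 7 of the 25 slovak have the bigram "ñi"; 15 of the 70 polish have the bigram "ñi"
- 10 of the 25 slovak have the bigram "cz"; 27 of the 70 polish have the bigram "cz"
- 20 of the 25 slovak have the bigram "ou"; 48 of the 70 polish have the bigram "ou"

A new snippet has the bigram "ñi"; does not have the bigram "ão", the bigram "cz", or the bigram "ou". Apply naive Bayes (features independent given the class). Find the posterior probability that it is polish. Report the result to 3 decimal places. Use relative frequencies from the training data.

slovak: (25/95) × (7/25) × (7/25) × (15/25) × (5/25) ≈ 0.00247579
polish: (70/95) × (54/70) × (15/70) × (43/70) × (22/70) ≈ 0.0235157
P(polish | x) = 0.0235157 / 0.02599149 ≈ 0.905

0.905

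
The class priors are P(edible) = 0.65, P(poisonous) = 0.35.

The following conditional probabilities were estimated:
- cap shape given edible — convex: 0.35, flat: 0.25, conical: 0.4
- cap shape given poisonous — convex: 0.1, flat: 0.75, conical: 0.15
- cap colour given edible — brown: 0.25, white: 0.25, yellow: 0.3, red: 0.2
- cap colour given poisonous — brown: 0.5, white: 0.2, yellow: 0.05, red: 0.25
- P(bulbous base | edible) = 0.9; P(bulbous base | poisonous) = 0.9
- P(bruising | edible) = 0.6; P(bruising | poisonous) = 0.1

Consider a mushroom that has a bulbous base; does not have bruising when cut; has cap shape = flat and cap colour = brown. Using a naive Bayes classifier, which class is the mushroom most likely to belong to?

poisonous

edible: 0.65 × 0.25 × 0.25 × 0.9 × (1−0.6) = 0.014625
poisonous: 0.35 × 0.75 × 0.5 × 0.9 × (1−0.1) = 0.1063125
Highest score → poisonous.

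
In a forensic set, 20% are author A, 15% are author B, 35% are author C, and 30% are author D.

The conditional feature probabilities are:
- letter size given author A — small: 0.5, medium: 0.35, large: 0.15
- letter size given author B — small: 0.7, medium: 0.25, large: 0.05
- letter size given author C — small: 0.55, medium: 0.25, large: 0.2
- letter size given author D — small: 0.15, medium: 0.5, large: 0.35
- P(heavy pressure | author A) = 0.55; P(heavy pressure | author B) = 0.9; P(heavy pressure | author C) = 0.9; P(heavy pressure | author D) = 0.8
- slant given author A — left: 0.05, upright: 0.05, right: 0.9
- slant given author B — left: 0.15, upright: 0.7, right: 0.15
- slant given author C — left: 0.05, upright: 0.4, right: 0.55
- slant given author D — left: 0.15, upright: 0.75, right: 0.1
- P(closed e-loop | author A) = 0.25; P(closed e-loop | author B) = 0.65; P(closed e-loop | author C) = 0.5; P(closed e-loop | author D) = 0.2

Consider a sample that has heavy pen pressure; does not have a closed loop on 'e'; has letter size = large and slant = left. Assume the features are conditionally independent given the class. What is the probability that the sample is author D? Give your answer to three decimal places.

author A: 0.2 × 0.15 × 0.55 × 0.05 × (1−0.25) = 0.00061875
author B: 0.15 × 0.05 × 0.9 × 0.15 × (1−0.65) = 0.000354375
author C: 0.35 × 0.2 × 0.9 × 0.05 × (1−0.5) = 0.001575
author D: 0.3 × 0.35 × 0.8 × 0.15 × (1−0.2) = 0.01008
P(author D | x) = 0.01008 / 0.012628125 ≈ 0.798

0.798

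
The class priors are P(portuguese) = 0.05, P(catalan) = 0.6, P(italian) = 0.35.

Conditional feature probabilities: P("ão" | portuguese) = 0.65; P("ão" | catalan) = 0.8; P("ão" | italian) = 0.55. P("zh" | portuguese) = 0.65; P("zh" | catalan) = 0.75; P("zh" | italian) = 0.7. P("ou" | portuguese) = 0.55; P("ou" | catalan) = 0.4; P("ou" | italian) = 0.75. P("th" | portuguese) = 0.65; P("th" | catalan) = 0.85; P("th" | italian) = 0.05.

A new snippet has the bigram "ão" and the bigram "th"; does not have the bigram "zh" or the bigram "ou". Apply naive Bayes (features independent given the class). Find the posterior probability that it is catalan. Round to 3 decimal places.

0.938

portuguese: 0.05 × 0.65 × (1−0.65) × (1−0.55) × 0.65 = 0.0033271875
catalan: 0.6 × 0.8 × (1−0.75) × (1−0.4) × 0.85 = 0.0612
italian: 0.35 × 0.55 × (1−0.7) × (1−0.75) × 0.05 = 0.000721875
P(catalan | x) = 0.0612 / 0.0652490625 ≈ 0.938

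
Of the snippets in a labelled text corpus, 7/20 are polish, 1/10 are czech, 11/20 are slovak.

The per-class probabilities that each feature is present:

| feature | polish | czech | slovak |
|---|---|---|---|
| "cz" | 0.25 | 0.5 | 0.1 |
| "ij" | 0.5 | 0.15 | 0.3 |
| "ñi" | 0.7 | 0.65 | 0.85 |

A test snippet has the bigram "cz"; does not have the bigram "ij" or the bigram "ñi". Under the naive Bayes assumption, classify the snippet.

polish: 0.35 × 0.25 × (1−0.5) × (1−0.7) = 0.013125
czech: 0.1 × 0.5 × (1−0.15) × (1−0.65) = 0.014875
slovak: 0.55 × 0.1 × (1−0.3) × (1−0.85) = 0.005775
Highest score → czech.

czech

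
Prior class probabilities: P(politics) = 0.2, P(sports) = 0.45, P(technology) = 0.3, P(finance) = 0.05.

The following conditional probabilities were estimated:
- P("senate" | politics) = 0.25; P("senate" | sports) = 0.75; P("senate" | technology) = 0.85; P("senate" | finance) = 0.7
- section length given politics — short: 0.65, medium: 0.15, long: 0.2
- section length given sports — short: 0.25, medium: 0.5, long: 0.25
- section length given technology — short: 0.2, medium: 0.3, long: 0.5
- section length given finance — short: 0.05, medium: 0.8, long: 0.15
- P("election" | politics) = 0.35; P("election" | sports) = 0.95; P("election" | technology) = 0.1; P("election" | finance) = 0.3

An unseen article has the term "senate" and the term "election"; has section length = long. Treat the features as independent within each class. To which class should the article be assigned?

politics: 0.2 × 0.25 × 0.2 × 0.35 = 0.0035
sports: 0.45 × 0.75 × 0.25 × 0.95 = 0.08015625
technology: 0.3 × 0.85 × 0.5 × 0.1 = 0.01275
finance: 0.05 × 0.7 × 0.15 × 0.3 = 0.001575
Highest score → sports.

sports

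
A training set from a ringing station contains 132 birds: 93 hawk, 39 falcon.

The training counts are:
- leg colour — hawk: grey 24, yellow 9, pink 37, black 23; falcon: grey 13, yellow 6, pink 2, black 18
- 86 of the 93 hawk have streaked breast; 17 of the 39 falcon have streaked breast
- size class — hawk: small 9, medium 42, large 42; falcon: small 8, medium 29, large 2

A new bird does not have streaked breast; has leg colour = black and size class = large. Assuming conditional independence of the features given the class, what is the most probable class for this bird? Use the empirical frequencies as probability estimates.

hawk

hawk: (93/132) × (23/93) × (7/93) × (42/93) ≈ 0.00592291
falcon: (39/132) × (18/39) × (22/39) × (2/39) ≈ 0.00394477
Highest score → hawk.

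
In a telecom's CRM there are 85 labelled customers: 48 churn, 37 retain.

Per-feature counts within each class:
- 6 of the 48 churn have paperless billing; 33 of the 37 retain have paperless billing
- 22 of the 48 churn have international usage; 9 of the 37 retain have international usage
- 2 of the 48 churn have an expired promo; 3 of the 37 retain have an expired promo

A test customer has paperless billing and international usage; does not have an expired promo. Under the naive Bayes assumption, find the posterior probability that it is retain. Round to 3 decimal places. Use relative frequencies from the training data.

0.737

churn: (48/85) × (6/48) × (22/48) × (46/48) ≈ 0.0310049
retain: (37/85) × (33/37) × (9/37) × (34/37) ≈ 0.0867787
P(retain | x) = 0.0867787 / 0.1177836 ≈ 0.737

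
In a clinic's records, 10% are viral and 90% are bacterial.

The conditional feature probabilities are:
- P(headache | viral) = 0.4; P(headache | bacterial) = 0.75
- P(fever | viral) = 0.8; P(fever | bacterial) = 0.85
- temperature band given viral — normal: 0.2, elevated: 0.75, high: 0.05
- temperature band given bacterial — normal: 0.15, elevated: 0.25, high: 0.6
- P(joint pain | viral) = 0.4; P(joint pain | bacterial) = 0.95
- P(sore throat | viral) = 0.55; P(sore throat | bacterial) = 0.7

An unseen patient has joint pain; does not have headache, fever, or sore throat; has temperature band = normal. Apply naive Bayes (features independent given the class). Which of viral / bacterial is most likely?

bacterial

viral: 0.1 × (1−0.4) × (1−0.8) × 0.2 × 0.4 × (1−0.55) = 0.000432
bacterial: 0.9 × (1−0.75) × (1−0.85) × 0.15 × 0.95 × (1−0.7) = 0.0014428125
Highest score → bacterial.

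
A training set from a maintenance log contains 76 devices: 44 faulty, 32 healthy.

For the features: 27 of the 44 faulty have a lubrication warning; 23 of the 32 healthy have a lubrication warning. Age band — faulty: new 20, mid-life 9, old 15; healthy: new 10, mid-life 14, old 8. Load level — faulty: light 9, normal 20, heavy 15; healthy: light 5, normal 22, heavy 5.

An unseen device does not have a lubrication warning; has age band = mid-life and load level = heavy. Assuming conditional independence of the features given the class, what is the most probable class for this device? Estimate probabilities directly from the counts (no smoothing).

faulty: (44/76) × (17/44) × (9/44) × (15/44) ≈ 0.0155978
healthy: (32/76) × (9/32) × (14/32) × (5/32) ≈ 0.00809519
Highest score → faulty.

faulty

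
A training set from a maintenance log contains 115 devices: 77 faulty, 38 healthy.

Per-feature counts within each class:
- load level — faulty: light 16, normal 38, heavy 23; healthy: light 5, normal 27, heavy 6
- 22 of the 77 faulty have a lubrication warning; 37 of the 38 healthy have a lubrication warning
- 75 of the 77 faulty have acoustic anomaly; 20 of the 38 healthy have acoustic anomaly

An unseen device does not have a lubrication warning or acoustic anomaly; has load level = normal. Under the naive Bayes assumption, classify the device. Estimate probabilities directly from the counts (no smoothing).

faulty: (77/115) × (38/77) × (55/77) × (2/77) ≈ 0.00613052
healthy: (38/115) × (27/38) × (1/38) × (18/38) ≈ 0.00292665
Highest score → faulty.

faulty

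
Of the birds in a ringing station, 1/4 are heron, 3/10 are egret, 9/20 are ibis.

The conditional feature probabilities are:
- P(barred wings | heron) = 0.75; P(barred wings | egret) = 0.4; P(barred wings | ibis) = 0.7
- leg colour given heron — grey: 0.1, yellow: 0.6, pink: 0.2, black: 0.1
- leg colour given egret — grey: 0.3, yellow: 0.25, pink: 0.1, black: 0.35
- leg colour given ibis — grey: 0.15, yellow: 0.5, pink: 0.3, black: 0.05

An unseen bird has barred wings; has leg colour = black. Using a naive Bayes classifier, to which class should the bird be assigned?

egret

heron: 0.25 × 0.75 × 0.1 = 0.01875
egret: 0.3 × 0.4 × 0.35 = 0.042
ibis: 0.45 × 0.7 × 0.05 = 0.01575
Highest score → egret.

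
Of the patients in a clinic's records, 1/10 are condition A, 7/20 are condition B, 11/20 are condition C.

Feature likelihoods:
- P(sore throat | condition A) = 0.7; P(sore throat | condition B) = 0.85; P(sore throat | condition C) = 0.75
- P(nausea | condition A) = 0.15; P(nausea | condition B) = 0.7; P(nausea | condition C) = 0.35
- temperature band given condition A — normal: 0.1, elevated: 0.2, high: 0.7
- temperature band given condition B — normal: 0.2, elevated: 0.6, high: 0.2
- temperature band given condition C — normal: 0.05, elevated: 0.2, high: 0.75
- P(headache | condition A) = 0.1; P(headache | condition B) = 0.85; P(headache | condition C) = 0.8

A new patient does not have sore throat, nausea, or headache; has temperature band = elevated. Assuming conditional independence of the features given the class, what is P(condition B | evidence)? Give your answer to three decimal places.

0.148

condition A: 0.1 × (1−0.7) × (1−0.15) × 0.2 × (1−0.1) = 0.00459
condition B: 0.35 × (1−0.85) × (1−0.7) × 0.6 × (1−0.85) = 0.0014175
condition C: 0.55 × (1−0.75) × (1−0.35) × 0.2 × (1−0.8) = 0.003575
P(condition B | x) = 0.0014175 / 0.0095825 ≈ 0.148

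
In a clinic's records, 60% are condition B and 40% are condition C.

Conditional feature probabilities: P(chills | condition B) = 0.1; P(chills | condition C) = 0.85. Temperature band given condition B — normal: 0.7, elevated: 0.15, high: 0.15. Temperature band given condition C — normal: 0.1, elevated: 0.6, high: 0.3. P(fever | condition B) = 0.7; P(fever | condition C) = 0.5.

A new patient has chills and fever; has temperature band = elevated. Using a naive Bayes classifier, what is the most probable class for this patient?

condition B: 0.6 × 0.1 × 0.15 × 0.7 = 0.0063
condition C: 0.4 × 0.85 × 0.6 × 0.5 = 0.102
Highest score → condition C.

condition C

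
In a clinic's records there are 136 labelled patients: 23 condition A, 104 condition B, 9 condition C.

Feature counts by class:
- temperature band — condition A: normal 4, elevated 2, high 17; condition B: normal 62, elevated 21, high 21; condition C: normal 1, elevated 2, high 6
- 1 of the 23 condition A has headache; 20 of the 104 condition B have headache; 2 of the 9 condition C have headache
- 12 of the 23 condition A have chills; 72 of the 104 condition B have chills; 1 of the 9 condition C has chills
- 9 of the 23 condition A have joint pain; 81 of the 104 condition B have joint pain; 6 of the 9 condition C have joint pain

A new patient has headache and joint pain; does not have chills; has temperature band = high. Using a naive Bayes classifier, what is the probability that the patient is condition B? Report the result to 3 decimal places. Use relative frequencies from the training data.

condition A: (23/136) × (17/23) × (1/23) × (11/23) × (9/23) ≈ 0.0010171
condition B: (104/136) × (21/104) × (20/104) × (32/104) × (81/104) ≈ 0.00711615
condition C: (9/136) × (6/9) × (2/9) × (8/9) × (6/9) ≈ 0.00580973
P(condition B | x) = 0.00711615 / 0.01394298 ≈ 0.510

0.510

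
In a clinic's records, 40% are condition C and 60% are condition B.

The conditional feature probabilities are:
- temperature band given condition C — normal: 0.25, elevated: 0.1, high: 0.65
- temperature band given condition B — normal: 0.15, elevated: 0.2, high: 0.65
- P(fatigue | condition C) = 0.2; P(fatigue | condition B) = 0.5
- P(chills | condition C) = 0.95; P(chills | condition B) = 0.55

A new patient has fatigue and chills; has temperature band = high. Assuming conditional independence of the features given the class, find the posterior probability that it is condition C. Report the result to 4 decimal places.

0.3154

condition C: 0.4 × 0.65 × 0.2 × 0.95 = 0.0494
condition B: 0.6 × 0.65 × 0.5 × 0.55 = 0.10725
P(condition C | x) = 0.0494 / 0.15665 ≈ 0.3154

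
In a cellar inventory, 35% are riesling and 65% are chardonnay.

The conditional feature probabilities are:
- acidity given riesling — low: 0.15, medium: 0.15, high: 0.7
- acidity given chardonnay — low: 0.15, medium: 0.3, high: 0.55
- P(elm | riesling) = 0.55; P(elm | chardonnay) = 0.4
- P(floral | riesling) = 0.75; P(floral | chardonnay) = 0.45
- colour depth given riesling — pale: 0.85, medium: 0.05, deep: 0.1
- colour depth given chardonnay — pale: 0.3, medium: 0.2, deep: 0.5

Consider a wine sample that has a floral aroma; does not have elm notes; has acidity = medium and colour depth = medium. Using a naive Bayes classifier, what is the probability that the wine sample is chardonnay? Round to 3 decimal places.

0.922

riesling: 0.35 × 0.15 × (1−0.55) × 0.75 × 0.05 = 0.0008859375
chardonnay: 0.65 × 0.3 × (1−0.4) × 0.45 × 0.2 = 0.01053
P(chardonnay | x) = 0.01053 / 0.0114159375 ≈ 0.922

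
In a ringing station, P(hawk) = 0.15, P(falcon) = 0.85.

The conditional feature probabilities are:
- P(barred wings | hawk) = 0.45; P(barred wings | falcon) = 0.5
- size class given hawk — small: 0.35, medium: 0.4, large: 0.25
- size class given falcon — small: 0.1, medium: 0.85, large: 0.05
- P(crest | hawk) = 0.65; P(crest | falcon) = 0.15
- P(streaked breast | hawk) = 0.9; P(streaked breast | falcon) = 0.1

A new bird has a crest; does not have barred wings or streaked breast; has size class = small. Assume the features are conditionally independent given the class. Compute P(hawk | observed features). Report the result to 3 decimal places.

hawk: 0.15 × (1−0.45) × 0.35 × 0.65 × (1−0.9) = 0.001876875
falcon: 0.85 × (1−0.5) × 0.1 × 0.15 × (1−0.1) = 0.0057375
P(hawk | x) = 0.001876875 / 0.007614375 ≈ 0.246

0.246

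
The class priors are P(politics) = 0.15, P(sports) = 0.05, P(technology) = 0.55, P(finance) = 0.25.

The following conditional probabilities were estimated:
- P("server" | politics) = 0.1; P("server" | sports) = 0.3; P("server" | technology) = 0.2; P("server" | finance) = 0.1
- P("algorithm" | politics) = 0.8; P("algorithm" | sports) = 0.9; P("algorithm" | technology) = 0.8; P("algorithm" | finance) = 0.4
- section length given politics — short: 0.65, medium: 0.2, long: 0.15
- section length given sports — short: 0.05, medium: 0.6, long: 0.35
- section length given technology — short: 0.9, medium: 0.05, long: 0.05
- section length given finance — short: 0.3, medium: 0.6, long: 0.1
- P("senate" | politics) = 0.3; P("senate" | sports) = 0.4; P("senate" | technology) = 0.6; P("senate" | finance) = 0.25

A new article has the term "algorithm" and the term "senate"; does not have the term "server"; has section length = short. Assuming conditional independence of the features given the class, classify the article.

technology

politics: 0.15 × (1−0.1) × 0.8 × 0.65 × 0.3 = 0.02106
sports: 0.05 × (1−0.3) × 0.9 × 0.05 × 0.4 = 0.00063
technology: 0.55 × (1−0.2) × 0.8 × 0.9 × 0.6 = 0.19008
finance: 0.25 × (1−0.1) × 0.4 × 0.3 × 0.25 = 0.00675
Highest score → technology.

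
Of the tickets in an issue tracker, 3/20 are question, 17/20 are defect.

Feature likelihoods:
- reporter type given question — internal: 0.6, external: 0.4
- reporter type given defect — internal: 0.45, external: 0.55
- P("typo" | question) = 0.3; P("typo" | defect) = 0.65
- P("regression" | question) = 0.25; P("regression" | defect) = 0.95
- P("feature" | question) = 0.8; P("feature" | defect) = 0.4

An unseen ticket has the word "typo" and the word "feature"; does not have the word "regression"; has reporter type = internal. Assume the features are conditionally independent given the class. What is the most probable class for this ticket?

question

question: 0.15 × 0.6 × 0.3 × (1−0.25) × 0.8 = 0.0162
defect: 0.85 × 0.45 × 0.65 × (1−0.95) × 0.4 = 0.0049725
Highest score → question.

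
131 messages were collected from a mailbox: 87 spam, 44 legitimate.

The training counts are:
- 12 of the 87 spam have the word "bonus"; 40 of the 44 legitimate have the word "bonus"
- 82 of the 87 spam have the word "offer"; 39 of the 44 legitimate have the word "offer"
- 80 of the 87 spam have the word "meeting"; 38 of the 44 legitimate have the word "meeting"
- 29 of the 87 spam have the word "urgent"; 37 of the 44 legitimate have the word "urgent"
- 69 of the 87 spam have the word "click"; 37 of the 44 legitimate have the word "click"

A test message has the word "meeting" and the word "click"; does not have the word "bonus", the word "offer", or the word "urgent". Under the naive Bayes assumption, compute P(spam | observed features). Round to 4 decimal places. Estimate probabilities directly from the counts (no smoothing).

0.9756

spam: (87/131) × (75/87) × (5/87) × (80/87) × (58/87) × (69/87) ≈ 0.0159974
legitimate: (44/131) × (4/44) × (5/44) × (38/44) × (7/44) × (37/44) ≈ 0.000400896
P(spam | x) = 0.0159974 / 0.016398296 ≈ 0.9756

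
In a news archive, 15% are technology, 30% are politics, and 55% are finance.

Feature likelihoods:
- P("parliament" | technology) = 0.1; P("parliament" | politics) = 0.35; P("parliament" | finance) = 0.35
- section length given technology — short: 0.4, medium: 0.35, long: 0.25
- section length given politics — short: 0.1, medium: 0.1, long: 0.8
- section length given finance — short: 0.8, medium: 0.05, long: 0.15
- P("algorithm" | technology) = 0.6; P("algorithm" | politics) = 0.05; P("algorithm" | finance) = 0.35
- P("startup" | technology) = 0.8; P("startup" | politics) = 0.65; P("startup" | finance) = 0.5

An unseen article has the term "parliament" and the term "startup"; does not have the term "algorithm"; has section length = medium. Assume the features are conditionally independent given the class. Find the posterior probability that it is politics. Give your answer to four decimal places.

0.5742

technology: 0.15 × 0.1 × 0.35 × (1−0.6) × 0.8 = 0.00168
politics: 0.3 × 0.35 × 0.1 × (1−0.05) × 0.65 = 0.00648375
finance: 0.55 × 0.35 × 0.05 × (1−0.35) × 0.5 = 0.003128125
P(politics | x) = 0.00648375 / 0.011291875 ≈ 0.5742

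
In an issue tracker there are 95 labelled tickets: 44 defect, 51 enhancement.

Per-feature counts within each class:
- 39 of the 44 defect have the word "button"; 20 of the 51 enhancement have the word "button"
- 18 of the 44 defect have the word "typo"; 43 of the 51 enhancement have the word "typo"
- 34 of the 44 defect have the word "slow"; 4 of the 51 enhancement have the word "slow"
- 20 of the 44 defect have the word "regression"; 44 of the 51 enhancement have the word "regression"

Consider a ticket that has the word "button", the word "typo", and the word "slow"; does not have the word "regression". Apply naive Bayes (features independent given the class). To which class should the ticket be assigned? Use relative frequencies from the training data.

defect: (44/95) × (39/44) × (18/44) × (34/44) × (24/44) ≈ 0.0707857
enhancement: (51/95) × (20/51) × (43/51) × (4/51) × (7/51) ≈ 0.00191083
Highest score → defect.

defect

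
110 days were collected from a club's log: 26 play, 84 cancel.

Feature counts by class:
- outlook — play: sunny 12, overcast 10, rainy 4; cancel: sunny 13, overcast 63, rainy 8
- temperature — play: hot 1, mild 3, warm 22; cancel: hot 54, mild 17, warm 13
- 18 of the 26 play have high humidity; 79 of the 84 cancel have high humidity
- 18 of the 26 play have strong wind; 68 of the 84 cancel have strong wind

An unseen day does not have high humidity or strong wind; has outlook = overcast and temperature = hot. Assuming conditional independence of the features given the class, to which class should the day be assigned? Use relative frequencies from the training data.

play: (26/110) × (10/26) × (1/26) × (8/26) × (8/26) ≈ 0.00033103
cancel: (84/110) × (63/84) × (54/84) × (5/84) × (16/84) ≈ 0.0041744
Highest score → cancel.

cancel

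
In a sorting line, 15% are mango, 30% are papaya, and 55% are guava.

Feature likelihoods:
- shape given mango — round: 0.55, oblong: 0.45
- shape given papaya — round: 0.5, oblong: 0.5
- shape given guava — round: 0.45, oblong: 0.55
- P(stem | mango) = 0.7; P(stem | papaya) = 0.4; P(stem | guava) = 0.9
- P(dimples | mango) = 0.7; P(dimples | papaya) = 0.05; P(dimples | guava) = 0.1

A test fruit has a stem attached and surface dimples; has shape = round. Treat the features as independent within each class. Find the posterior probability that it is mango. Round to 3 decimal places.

0.615

mango: 0.15 × 0.55 × 0.7 × 0.7 = 0.040425
papaya: 0.3 × 0.5 × 0.4 × 0.05 = 0.003
guava: 0.55 × 0.45 × 0.9 × 0.1 = 0.022275
P(mango | x) = 0.040425 / 0.0657 ≈ 0.615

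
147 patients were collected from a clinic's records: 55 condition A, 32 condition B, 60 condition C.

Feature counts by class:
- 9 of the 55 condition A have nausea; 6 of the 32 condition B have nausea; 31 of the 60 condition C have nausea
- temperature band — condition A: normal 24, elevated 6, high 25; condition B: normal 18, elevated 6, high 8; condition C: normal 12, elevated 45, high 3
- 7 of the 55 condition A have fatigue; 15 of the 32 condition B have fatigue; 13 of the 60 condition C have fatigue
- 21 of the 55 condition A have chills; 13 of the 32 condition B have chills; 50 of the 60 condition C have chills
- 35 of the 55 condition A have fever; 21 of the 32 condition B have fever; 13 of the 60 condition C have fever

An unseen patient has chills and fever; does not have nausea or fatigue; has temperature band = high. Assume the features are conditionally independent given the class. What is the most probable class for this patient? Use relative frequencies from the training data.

condition A: (55/147) × (46/55) × (25/55) × (48/55) × (21/55) × (35/55) ≈ 0.0301619
condition B: (32/147) × (26/32) × (8/32) × (17/32) × (13/32) × (21/32) ≈ 0.00626264
condition C: (60/147) × (29/60) × (3/60) × (47/60) × (50/60) × (13/60) ≈ 0.00139511
Highest score → condition A.

condition A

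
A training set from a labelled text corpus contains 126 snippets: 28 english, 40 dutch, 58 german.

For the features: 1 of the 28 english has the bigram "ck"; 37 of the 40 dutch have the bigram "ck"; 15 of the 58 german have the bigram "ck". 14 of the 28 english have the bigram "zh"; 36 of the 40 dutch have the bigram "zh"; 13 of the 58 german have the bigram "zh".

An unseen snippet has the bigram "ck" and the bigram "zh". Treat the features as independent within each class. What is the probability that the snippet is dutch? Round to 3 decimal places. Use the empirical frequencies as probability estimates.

0.896

english: (28/126) × (1/28) × (14/28) ≈ 0.00396825
dutch: (40/126) × (37/40) × (36/40) ≈ 0.264286
german: (58/126) × (15/58) × (13/58) ≈ 0.0266831
P(dutch | x) = 0.264286 / 0.29493735 ≈ 0.896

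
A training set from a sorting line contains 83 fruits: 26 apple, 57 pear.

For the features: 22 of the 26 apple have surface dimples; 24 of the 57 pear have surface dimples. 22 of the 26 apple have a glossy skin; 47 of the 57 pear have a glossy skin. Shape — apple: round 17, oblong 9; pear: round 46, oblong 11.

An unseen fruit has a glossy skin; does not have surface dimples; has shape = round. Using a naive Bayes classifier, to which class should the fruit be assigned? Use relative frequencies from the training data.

pear

apple: (26/83) × (4/26) × (22/26) × (17/26) ≈ 0.0266629
pear: (57/83) × (33/57) × (47/57) × (46/57) ≈ 0.264571
Highest score → pear.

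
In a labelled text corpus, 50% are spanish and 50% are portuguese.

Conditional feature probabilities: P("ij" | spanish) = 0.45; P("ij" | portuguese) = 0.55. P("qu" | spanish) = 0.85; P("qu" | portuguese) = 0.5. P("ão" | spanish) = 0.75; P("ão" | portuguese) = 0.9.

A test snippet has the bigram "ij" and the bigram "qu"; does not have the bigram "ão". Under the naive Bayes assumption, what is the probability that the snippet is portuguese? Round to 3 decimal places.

spanish: 0.5 × 0.45 × 0.85 × (1−0.75) = 0.0478125
portuguese: 0.5 × 0.55 × 0.5 × (1−0.9) = 0.01375
P(portuguese | x) = 0.01375 / 0.0615625 ≈ 0.223

0.223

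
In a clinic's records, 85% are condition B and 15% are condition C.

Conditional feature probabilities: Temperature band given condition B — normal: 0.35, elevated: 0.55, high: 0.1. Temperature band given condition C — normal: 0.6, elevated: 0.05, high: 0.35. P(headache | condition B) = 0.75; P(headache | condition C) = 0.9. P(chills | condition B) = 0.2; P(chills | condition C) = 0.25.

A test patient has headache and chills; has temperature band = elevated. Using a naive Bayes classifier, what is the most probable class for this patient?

condition B

condition B: 0.85 × 0.55 × 0.75 × 0.2 = 0.070125
condition C: 0.15 × 0.05 × 0.9 × 0.25 = 0.0016875
Highest score → condition B.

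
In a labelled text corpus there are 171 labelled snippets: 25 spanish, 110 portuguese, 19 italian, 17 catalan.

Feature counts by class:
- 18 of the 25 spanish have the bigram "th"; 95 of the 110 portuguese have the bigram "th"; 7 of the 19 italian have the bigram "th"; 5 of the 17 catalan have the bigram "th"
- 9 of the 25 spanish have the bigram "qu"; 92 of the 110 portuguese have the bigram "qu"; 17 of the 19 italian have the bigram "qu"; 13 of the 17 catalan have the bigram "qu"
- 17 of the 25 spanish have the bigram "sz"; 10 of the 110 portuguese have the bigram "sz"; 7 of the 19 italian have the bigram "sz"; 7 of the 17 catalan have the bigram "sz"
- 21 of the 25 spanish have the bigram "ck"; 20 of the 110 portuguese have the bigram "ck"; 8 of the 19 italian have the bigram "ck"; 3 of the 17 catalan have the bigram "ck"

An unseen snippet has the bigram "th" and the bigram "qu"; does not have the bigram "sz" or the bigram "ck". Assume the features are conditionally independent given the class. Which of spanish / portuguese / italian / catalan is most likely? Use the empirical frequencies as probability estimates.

spanish: (25/171) × (18/25) × (9/25) × (8/25) × (4/25) ≈ 0.00194021
portuguese: (110/171) × (95/110) × (92/110) × (100/110) × (90/110) ≈ 0.345605
italian: (19/171) × (7/19) × (17/19) × (12/19) × (11/19) ≈ 0.0133926
catalan: (17/171) × (5/17) × (13/17) × (10/17) × (14/17) ≈ 0.0108317
Highest score → portuguese.

portuguese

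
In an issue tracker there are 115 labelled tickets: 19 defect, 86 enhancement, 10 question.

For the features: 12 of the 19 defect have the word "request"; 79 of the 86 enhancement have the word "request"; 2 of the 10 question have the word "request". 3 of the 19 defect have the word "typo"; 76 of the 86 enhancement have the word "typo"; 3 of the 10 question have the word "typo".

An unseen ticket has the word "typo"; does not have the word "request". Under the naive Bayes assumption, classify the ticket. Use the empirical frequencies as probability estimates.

defect: (19/115) × (7/19) × (3/19) ≈ 0.00961098
enhancement: (86/115) × (7/86) × (76/86) ≈ 0.0537917
question: (10/115) × (8/10) × (3/10) ≈ 0.0208696
Highest score → enhancement.

enhancement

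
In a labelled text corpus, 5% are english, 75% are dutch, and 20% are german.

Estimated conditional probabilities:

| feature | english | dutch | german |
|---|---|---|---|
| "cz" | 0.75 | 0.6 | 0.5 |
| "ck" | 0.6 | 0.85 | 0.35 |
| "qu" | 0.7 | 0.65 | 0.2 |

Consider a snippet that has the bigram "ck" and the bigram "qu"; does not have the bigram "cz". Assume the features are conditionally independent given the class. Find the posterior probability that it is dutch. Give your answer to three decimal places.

0.931

english: 0.05 × (1−0.75) × 0.6 × 0.7 = 0.00525
dutch: 0.75 × (1−0.6) × 0.85 × 0.65 = 0.16575
german: 0.2 × (1−0.5) × 0.35 × 0.2 = 0.007
P(dutch | x) = 0.16575 / 0.178 ≈ 0.931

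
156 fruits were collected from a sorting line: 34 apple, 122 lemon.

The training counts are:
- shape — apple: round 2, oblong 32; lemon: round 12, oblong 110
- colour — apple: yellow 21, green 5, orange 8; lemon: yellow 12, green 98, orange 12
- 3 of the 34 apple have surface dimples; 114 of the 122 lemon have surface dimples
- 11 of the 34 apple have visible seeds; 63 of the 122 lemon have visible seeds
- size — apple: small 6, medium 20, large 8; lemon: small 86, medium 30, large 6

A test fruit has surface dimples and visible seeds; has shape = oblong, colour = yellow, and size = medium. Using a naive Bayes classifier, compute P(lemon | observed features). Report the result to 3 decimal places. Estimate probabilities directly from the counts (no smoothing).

0.795

apple: (34/156) × (32/34) × (21/34) × (3/34) × (11/34) × (20/34) ≈ 0.00212752
lemon: (122/156) × (110/122) × (12/122) × (114/122) × (63/122) × (30/122) ≈ 0.00822956
P(lemon | x) = 0.00822956 / 0.01035708 ≈ 0.795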